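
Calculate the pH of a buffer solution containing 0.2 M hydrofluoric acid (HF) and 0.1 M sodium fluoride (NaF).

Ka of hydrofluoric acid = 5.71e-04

pKa = -log(5.71e-04) = 3.24. pH = pKa + log([A⁻]/[HA]) = 3.24 + log(0.1/0.2)

pH = 2.94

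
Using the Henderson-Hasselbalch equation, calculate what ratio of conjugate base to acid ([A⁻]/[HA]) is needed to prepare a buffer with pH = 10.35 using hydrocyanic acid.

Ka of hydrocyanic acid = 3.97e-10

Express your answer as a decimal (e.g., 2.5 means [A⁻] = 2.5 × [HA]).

pKa = -log(3.97e-10) = 9.4012. pH = pKa + log([A⁻]/[HA]), so log([A⁻]/[HA]) = pH − pKa = 10.35 − 9.4012 = 0.9488. [A⁻]/[HA] = 10^(0.9488) = 8.89

[A⁻]/[HA] = 8.89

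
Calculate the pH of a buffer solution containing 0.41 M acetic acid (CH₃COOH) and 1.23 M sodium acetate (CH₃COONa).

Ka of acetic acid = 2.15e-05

pKa = -log(2.15e-05) = 4.67. pH = pKa + log([A⁻]/[HA]) = 4.67 + log(1.23/0.41)

pH = 5.14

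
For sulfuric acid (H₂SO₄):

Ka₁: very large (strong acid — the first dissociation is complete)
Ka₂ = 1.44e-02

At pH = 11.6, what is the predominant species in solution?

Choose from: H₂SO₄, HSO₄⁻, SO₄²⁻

The first dissociation is complete, so H₂SO₄ itself is never the predominant species in water; pKa₂ = -log(1.44e-02) = 1.84. For a polyprotic acid the predominant species crosses at each pKa: below pKa_n the protonated form dominates, above it the deprotonated form does. At pH = 11.6, the predominant species is SO₄²⁻.

SO₄²⁻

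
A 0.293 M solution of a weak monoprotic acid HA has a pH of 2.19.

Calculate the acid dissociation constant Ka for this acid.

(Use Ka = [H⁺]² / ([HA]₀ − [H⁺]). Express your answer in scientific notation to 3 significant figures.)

[H⁺] = 10^(−pH) = 10^(−2.19) = 6.457e-03 M. For HA ⇌ H⁺ + A⁻, Ka = [H⁺][A⁻]/[HA] = [H⁺]² / ([HA]₀ − [H⁺]) = (6.457e-03)² / (0.293 − 6.457e-03) = 1.45e-04.

K_a = 1.45e-04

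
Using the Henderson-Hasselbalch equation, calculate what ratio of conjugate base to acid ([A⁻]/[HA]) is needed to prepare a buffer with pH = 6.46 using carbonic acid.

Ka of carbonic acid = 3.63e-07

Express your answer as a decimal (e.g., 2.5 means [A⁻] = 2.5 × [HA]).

pKa = -log(3.63e-07) = 6.4401. pH = pKa + log([A⁻]/[HA]), so log([A⁻]/[HA]) = pH − pKa = 6.46 − 6.4401 = 0.0199. [A⁻]/[HA] = 10^(0.0199) = 1.05

[A⁻]/[HA] = 1.05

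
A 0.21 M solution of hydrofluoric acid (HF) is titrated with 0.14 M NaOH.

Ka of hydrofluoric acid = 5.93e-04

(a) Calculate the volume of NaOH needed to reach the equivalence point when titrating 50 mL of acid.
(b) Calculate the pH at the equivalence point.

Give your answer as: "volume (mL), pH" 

moles acid = 0.21 × 50/1000 = 0.0105 mol; V_base = moles/0.14 × 1000 = 75.0 mL. At equivalence only the conjugate base is present: [A⁻] = 0.0105/0.125 = 8.4000e-02 M. Kb = Kw/Ka = 1.69e-11; [OH⁻] = √(Kb × [A⁻]) = 1.1902e-06; pOH = 5.92; pH = 14 - pOH = 8.08.

V = 75.0 mL, pH = 8.08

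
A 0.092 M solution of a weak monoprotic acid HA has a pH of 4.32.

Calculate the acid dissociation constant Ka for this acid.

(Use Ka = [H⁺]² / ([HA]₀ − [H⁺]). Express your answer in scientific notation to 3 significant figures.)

[H⁺] = 10^(−pH) = 10^(−4.32) = 4.786e-05 M. For HA ⇌ H⁺ + A⁻, Ka = [H⁺][A⁻]/[HA] = [H⁺]² / ([HA]₀ − [H⁺]) = (4.786e-05)² / (0.092 − 4.786e-05) = 2.49e-08.

K_a = 2.49e-08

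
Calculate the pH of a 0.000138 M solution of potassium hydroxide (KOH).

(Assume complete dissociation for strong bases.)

[OH⁻] = 0.000138 M for strong base. pOH = -log[OH⁻] = 3.86, pH = 14 - pOH

pH = 10.14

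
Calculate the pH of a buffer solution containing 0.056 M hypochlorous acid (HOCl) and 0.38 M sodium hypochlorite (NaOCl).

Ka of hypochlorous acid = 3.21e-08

pKa = -log(3.21e-08) = 7.49. pH = pKa + log([A⁻]/[HA]) = 7.49 + log(0.38/0.056)

pH = 8.33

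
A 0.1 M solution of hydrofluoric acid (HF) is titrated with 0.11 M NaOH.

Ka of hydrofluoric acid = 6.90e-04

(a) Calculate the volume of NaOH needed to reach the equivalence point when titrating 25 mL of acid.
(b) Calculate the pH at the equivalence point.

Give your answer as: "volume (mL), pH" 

moles acid = 0.1 × 25/1000 = 0.0025 mol; V_base = moles/0.11 × 1000 = 22.7 mL. At equivalence only the conjugate base is present: [A⁻] = 0.0025/0.048 = 5.2381e-02 M. Kb = Kw/Ka = 1.45e-11; [OH⁻] = √(Kb × [A⁻]) = 8.7129e-07; pOH = 6.06; pH = 14 - pOH = 7.94.

V = 22.7 mL, pH = 7.94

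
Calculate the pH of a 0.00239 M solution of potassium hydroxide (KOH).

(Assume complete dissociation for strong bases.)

[OH⁻] = 0.00239 M for strong base. pOH = -log[OH⁻] = 2.62, pH = 14 - pOH

pH = 11.38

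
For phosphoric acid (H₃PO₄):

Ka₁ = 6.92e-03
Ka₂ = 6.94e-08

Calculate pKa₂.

pKa₂ = -log(Ka₂) = -log(6.94e-08) = 7.16.

pK_{a2} = 7.16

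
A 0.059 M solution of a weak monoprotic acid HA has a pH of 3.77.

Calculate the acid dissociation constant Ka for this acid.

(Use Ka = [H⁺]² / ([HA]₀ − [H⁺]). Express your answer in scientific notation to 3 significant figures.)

[H⁺] = 10^(−pH) = 10^(−3.77) = 1.698e-04 M. For HA ⇌ H⁺ + A⁻, Ka = [H⁺][A⁻]/[HA] = [H⁺]² / ([HA]₀ − [H⁺]) = (1.698e-04)² / (0.059 − 1.698e-04) = 4.90e-07.

K_a = 4.90e-07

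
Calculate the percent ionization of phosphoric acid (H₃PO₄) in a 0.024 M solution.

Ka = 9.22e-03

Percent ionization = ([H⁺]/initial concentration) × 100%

Using Ka equilibrium: x² + Ka×x - Ka×C = 0. Solving: [H⁺] = 1.0963e-02. Percent = (1.0963e-02/0.024) × 100

Percent ionization = 45.7%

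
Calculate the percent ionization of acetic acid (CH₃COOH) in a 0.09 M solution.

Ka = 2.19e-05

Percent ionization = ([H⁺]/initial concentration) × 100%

Using Ka equilibrium: x² + Ka×x - Ka×C = 0. Solving: [H⁺] = 1.3930e-03. Percent = (1.3930e-03/0.09) × 100

Percent ionization = 1.55%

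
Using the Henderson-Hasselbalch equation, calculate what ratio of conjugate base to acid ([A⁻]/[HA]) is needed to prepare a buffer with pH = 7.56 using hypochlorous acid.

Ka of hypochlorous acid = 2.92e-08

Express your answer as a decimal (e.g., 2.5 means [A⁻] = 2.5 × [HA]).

pKa = -log(2.92e-08) = 7.5346. pH = pKa + log([A⁻]/[HA]), so log([A⁻]/[HA]) = pH − pKa = 7.56 − 7.5346 = 0.0254. [A⁻]/[HA] = 10^(0.0254) = 1.06

[A⁻]/[HA] = 1.06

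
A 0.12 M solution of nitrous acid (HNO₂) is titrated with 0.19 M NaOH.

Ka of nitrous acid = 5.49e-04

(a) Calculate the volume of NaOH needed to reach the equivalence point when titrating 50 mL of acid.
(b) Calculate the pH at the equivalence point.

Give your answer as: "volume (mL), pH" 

moles acid = 0.12 × 50/1000 = 0.006 mol; V_base = moles/0.19 × 1000 = 31.6 mL. At equivalence only the conjugate base is present: [A⁻] = 0.006/0.082 = 7.3548e-02 M. Kb = Kw/Ka = 1.82e-11; [OH⁻] = √(Kb × [A⁻]) = 1.1574e-06; pOH = 5.94; pH = 14 - pOH = 8.06.

V = 31.6 mL, pH = 8.06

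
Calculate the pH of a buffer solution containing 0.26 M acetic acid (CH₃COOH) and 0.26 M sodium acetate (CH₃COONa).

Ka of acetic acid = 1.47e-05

pKa = -log(1.47e-05) = 4.83. pH = pKa + log([A⁻]/[HA]) = 4.83 + log(0.26/0.26)

pH = 4.83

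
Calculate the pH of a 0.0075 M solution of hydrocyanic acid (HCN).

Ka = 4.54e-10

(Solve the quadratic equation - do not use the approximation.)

x² + Ka×x - Ka×C = 0. Using quadratic formula: [H⁺] = 1.8450e-06

pH = 5.73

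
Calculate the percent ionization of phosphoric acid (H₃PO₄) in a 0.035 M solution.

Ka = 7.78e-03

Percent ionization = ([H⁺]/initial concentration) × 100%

Using Ka equilibrium: x² + Ka×x - Ka×C = 0. Solving: [H⁺] = 1.3064e-02. Percent = (1.3064e-02/0.035) × 100

Percent ionization = 37.3%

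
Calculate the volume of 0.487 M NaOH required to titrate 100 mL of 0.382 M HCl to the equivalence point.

At equivalence: moles acid = moles base. moles HCl = 0.382 × 100/1000 = 0.0382 mol. V_base = moles / 0.487 × 1000 = 78.4 mL.

V_{base} = 78.4 mL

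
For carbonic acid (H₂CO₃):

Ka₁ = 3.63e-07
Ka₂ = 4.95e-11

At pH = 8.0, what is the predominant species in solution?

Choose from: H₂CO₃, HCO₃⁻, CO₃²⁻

pKa₁ = 6.44, pKa₂ = 10.31. For a polyprotic acid the predominant species crosses at each pKa: below pKa_n the protonated form dominates, above it the deprotonated form does. At pH = 8.0, the predominant species is HCO₃⁻.

HCO₃⁻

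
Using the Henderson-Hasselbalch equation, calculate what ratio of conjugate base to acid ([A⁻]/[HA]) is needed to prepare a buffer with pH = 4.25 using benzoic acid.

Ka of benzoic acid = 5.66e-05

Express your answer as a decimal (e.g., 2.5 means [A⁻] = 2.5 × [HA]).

pKa = -log(5.66e-05) = 4.2472. pH = pKa + log([A⁻]/[HA]), so log([A⁻]/[HA]) = pH − pKa = 4.25 − 4.2472 = 0.0028. [A⁻]/[HA] = 10^(0.0028) = 1.01

[A⁻]/[HA] = 1.01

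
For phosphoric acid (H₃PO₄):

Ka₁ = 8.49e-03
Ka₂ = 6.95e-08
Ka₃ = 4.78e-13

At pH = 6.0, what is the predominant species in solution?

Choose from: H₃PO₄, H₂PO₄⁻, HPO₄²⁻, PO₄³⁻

pKa₁ = 2.07, pKa₂ = 7.16, pKa₃ = 12.32. For a polyprotic acid the predominant species crosses at each pKa: below pKa_n the protonated form dominates, above it the deprotonated form does. At pH = 6.0, the predominant species is H₂PO₄⁻.

H₂PO₄⁻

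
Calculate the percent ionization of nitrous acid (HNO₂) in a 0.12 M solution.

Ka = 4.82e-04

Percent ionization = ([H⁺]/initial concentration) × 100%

Using Ka equilibrium: x² + Ka×x - Ka×C = 0. Solving: [H⁺] = 7.3681e-03. Percent = (7.3681e-03/0.12) × 100

Percent ionization = 6.14%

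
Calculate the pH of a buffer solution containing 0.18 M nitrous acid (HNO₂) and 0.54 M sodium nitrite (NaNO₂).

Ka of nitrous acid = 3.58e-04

pKa = -log(3.58e-04) = 3.45. pH = pKa + log([A⁻]/[HA]) = 3.45 + log(0.54/0.18)

pH = 3.92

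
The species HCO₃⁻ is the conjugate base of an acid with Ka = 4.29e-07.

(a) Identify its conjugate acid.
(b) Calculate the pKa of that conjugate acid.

(a) The conjugate acid is formed by adding one H⁺ to HCO₃⁻, giving H₂CO₃. (b) pKa = -log(Ka) = -log(4.29e-07) = 6.37.

Conjugate acid: H₂CO₃; pK_a = 6.37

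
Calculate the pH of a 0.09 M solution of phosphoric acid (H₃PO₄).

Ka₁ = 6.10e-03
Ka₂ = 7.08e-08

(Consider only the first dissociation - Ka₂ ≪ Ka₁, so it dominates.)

First dissociation dominates. From Ka₁ = [H⁺][HA⁻]/[H₂A], x² + Ka₁·x − Ka₁·C = 0 with C = 0.09 M and Ka₁ = 6.10e-03. Solving: [H⁺] = (−Ka₁ + √(Ka₁² + 4·Ka₁·C)) / 2 = 2.0578e-02 M. pH = -log(2.0578e-02) = 1.69.

pH = 1.69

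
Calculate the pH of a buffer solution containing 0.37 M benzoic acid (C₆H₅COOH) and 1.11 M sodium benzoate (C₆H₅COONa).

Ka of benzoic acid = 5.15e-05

pKa = -log(5.15e-05) = 4.29. pH = pKa + log([A⁻]/[HA]) = 4.29 + log(1.11/0.37)

pH = 4.77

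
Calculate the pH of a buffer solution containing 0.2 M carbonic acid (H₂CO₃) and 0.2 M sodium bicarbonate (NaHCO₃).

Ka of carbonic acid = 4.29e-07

pKa = -log(4.29e-07) = 6.37. pH = pKa + log([A⁻]/[HA]) = 6.37 + log(0.2/0.2)

pH = 6.37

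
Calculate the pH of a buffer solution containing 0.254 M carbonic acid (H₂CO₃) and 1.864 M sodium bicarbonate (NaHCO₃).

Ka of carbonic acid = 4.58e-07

pKa = -log(4.58e-07) = 6.34. pH = pKa + log([A⁻]/[HA]) = 6.34 + log(1.864/0.254)

pH = 7.20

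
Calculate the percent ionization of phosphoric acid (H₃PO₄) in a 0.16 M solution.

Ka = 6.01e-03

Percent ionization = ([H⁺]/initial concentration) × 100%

Using Ka equilibrium: x² + Ka×x - Ka×C = 0. Solving: [H⁺] = 2.8150e-02. Percent = (2.8150e-02/0.16) × 100

Percent ionization = 17.6%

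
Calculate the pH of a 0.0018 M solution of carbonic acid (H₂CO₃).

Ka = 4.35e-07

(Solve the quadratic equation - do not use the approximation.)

x² + Ka×x - Ka×C = 0. Using quadratic formula: [H⁺] = 2.7765e-05

pH = 4.56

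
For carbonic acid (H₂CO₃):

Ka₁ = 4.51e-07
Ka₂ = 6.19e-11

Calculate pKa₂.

pKa₂ = -log(Ka₂) = -log(6.19e-11) = 10.21.

pK_{a2} = 10.21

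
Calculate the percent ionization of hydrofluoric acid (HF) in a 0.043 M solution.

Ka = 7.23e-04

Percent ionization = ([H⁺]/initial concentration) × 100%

Using Ka equilibrium: x² + Ka×x - Ka×C = 0. Solving: [H⁺] = 5.2260e-03. Percent = (5.2260e-03/0.043) × 100

Percent ionization = 12.2%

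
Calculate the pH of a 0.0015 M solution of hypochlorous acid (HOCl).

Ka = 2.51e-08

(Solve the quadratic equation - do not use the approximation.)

x² + Ka×x - Ka×C = 0. Using quadratic formula: [H⁺] = 6.1234e-06

pH = 5.21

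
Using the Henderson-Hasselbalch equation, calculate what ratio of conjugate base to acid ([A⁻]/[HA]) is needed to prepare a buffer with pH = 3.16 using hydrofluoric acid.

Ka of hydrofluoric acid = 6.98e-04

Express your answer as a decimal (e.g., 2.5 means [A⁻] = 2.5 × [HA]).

pKa = -log(6.98e-04) = 3.1561. pH = pKa + log([A⁻]/[HA]), so log([A⁻]/[HA]) = pH − pKa = 3.16 − 3.1561 = 0.0039. [A⁻]/[HA] = 10^(0.0039) = 1.01

[A⁻]/[HA] = 1.01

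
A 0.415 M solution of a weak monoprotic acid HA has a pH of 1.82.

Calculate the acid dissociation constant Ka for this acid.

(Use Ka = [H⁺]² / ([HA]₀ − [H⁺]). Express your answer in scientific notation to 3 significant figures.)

[H⁺] = 10^(−pH) = 10^(−1.82) = 1.514e-02 M. For HA ⇌ H⁺ + A⁻, Ka = [H⁺][A⁻]/[HA] = [H⁺]² / ([HA]₀ − [H⁺]) = (1.514e-02)² / (0.415 − 1.514e-02) = 5.73e-04.

K_a = 5.73e-04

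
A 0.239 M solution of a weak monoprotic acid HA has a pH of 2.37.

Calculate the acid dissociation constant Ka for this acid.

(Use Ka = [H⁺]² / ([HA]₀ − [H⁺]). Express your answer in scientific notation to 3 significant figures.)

[H⁺] = 10^(−pH) = 10^(−2.37) = 4.266e-03 M. For HA ⇌ H⁺ + A⁻, Ka = [H⁺][A⁻]/[HA] = [H⁺]² / ([HA]₀ − [H⁺]) = (4.266e-03)² / (0.239 − 4.266e-03) = 7.75e-05.

K_a = 7.75e-05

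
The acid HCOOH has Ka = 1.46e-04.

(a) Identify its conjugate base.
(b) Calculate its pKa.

(a) The conjugate base is formed by removing one H⁺ from HCOOH, giving HCOO⁻. (b) pKa = -log(Ka) = -log(1.46e-04) = 3.84.

Conjugate base: HCOO⁻; pK_a = 3.84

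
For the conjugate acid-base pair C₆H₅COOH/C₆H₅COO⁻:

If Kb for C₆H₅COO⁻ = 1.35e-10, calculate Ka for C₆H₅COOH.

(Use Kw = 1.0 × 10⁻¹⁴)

For a conjugate pair Ka × Kb = Kw, so Ka = Kw/Kb = 1.0 × 10⁻¹⁴ / 1.35e-10 = 7.41e-05.

K_a = 7.41e-05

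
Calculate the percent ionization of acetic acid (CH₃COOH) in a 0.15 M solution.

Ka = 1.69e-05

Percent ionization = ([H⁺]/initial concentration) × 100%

Using Ka equilibrium: x² + Ka×x - Ka×C = 0. Solving: [H⁺] = 1.5837e-03. Percent = (1.5837e-03/0.15) × 100

Percent ionization = 1.06%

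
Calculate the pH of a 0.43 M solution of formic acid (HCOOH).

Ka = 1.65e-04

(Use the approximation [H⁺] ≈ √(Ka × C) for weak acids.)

[H⁺] = √(Ka × C) = √(1.65e-04 × 0.43) = 8.4232e-03. pH = -log(8.4232e-03)

pH = 2.07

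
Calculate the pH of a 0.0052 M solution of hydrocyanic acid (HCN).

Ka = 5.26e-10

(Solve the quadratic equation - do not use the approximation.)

x² + Ka×x - Ka×C = 0. Using quadratic formula: [H⁺] = 1.6536e-06

pH = 5.78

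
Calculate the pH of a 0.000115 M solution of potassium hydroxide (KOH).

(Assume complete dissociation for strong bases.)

[OH⁻] = 0.000115 M for strong base. pOH = -log[OH⁻] = 3.94, pH = 14 - pOH

pH = 10.06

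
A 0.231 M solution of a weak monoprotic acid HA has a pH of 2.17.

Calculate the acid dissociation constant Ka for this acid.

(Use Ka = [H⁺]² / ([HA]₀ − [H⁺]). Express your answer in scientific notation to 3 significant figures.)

[H⁺] = 10^(−pH) = 10^(−2.17) = 6.761e-03 M. For HA ⇌ H⁺ + A⁻, Ka = [H⁺][A⁻]/[HA] = [H⁺]² / ([HA]₀ − [H⁺]) = (6.761e-03)² / (0.231 − 6.761e-03) = 2.04e-04.

K_a = 2.04e-04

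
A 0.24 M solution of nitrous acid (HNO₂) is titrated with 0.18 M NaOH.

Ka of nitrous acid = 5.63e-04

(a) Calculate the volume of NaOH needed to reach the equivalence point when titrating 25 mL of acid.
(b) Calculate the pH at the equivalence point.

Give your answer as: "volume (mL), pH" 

moles acid = 0.24 × 25/1000 = 0.006 mol; V_base = moles/0.18 × 1000 = 33.3 mL. At equivalence only the conjugate base is present: [A⁻] = 0.006/0.058 = 1.0286e-01 M. Kb = Kw/Ka = 1.78e-11; [OH⁻] = √(Kb × [A⁻]) = 1.3516e-06; pOH = 5.87; pH = 14 - pOH = 8.13.

V = 33.3 mL, pH = 8.13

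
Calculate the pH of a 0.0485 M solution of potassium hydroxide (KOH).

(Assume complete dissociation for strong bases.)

[OH⁻] = 0.0485 M for strong base. pOH = -log[OH⁻] = 1.31, pH = 14 - pOH

pH = 12.69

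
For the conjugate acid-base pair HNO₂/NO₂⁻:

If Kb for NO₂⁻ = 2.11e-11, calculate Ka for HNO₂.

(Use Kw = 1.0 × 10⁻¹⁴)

For a conjugate pair Ka × Kb = Kw, so Ka = Kw/Kb = 1.0 × 10⁻¹⁴ / 2.11e-11 = 4.74e-04.

K_a = 4.74e-04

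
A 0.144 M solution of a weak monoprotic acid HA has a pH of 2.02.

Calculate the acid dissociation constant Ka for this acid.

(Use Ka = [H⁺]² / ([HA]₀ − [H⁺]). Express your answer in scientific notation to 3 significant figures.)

[H⁺] = 10^(−pH) = 10^(−2.02) = 9.550e-03 M. For HA ⇌ H⁺ + A⁻, Ka = [H⁺][A⁻]/[HA] = [H⁺]² / ([HA]₀ − [H⁺]) = (9.550e-03)² / (0.144 − 9.550e-03) = 6.78e-04.

K_a = 6.78e-04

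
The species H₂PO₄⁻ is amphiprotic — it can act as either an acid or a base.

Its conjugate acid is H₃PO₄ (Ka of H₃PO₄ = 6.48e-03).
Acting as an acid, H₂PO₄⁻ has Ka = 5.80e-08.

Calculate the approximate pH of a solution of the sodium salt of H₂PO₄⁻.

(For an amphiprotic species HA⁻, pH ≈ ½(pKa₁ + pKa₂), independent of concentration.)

pKa₁ = -log(6.48e-03) = 2.19; pKa₂ = -log(5.80e-08) = 7.24. For an amphiprotic species, pH ≈ ½(pKa₁ + pKa₂) = ½(2.19 + 7.24) = 4.71.

pH = 4.71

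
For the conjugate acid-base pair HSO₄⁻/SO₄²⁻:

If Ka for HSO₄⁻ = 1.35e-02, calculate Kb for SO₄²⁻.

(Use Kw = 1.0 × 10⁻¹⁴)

For a conjugate pair Ka × Kb = Kw, so Kb = Kw/Ka = 1.0 × 10⁻¹⁴ / 1.35e-02 = 7.41e-13.

K_b = 7.41e-13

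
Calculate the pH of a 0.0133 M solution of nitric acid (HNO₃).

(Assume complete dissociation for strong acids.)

[H⁺] = 0.0133 M for strong acid. pH = -log[H⁺] = -log(0.0133)

pH = 1.88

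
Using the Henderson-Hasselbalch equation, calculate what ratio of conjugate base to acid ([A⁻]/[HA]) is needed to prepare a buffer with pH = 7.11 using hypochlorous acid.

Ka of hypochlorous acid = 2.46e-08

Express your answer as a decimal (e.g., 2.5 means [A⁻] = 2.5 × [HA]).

pKa = -log(2.46e-08) = 7.6091. pH = pKa + log([A⁻]/[HA]), so log([A⁻]/[HA]) = pH − pKa = 7.11 − 7.6091 = -0.4991. [A⁻]/[HA] = 10^(-0.4991) = 0.317

[A⁻]/[HA] = 0.317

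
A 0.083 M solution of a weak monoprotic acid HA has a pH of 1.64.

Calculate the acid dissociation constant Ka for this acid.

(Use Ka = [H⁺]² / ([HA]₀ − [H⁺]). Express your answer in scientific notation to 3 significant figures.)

[H⁺] = 10^(−pH) = 10^(−1.64) = 2.291e-02 M. For HA ⇌ H⁺ + A⁻, Ka = [H⁺][A⁻]/[HA] = [H⁺]² / ([HA]₀ − [H⁺]) = (2.291e-02)² / (0.083 − 2.291e-02) = 8.73e-03.

K_a = 8.73e-03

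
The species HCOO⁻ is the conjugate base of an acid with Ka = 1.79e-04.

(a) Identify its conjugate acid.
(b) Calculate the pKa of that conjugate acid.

(a) The conjugate acid is formed by adding one H⁺ to HCOO⁻, giving HCOOH. (b) pKa = -log(Ka) = -log(1.79e-04) = 3.75.

Conjugate acid: HCOOH; pK_a = 3.75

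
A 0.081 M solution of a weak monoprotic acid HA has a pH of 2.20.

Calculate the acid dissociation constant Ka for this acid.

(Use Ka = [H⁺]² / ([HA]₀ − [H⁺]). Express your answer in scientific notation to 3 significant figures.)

[H⁺] = 10^(−pH) = 10^(−2.20) = 6.310e-03 M. For HA ⇌ H⁺ + A⁻, Ka = [H⁺][A⁻]/[HA] = [H⁺]² / ([HA]₀ − [H⁺]) = (6.310e-03)² / (0.081 − 6.310e-03) = 5.33e-04.

K_a = 5.33e-04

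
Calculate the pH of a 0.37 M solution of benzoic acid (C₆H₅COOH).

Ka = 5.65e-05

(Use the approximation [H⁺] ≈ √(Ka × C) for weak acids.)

[H⁺] = √(Ka × C) = √(5.65e-05 × 0.37) = 4.5722e-03. pH = -log(4.5722e-03)

pH = 2.34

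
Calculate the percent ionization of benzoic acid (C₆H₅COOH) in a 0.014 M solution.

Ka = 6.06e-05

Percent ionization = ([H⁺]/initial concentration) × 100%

Using Ka equilibrium: x² + Ka×x - Ka×C = 0. Solving: [H⁺] = 8.9128e-04. Percent = (8.9128e-04/0.014) × 100

Percent ionization = 6.37%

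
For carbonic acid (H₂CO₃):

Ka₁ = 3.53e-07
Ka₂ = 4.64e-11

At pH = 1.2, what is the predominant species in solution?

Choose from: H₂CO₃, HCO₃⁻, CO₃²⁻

pKa₁ = 6.45, pKa₂ = 10.33. For a polyprotic acid the predominant species crosses at each pKa: below pKa_n the protonated form dominates, above it the deprotonated form does. At pH = 1.2, the predominant species is H₂CO₃.

H₂CO₃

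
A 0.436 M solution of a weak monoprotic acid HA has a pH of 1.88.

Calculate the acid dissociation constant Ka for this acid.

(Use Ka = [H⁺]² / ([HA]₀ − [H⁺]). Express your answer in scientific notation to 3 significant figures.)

[H⁺] = 10^(−pH) = 10^(−1.88) = 1.318e-02 M. For HA ⇌ H⁺ + A⁻, Ka = [H⁺][A⁻]/[HA] = [H⁺]² / ([HA]₀ − [H⁺]) = (1.318e-02)² / (0.436 − 1.318e-02) = 4.11e-04.

K_a = 4.11e-04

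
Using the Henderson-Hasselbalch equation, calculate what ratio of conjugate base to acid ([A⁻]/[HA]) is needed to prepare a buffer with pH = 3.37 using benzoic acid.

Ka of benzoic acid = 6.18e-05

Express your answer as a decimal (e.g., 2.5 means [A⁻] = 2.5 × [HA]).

pKa = -log(6.18e-05) = 4.2090. pH = pKa + log([A⁻]/[HA]), so log([A⁻]/[HA]) = pH − pKa = 3.37 − 4.2090 = -0.8390. [A⁻]/[HA] = 10^(-0.8390) = 0.145

[A⁻]/[HA] = 0.145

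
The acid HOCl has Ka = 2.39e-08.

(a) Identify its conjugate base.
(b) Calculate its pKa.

(a) The conjugate base is formed by removing one H⁺ from HOCl, giving OCl⁻. (b) pKa = -log(Ka) = -log(2.39e-08) = 7.62.

Conjugate base: OCl⁻; pK_a = 7.62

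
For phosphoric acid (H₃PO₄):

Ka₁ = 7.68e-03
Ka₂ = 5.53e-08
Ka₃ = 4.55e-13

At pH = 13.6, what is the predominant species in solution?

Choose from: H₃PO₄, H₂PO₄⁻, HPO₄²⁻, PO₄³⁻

pKa₁ = 2.11, pKa₂ = 7.26, pKa₃ = 12.34. For a polyprotic acid the predominant species crosses at each pKa: below pKa_n the protonated form dominates, above it the deprotonated form does. At pH = 13.6, the predominant species is PO₄³⁻.

PO₄³⁻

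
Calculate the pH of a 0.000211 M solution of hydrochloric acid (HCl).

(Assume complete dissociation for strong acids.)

[H⁺] = 0.000211 M for strong acid. pH = -log[H⁺] = -log(0.000211)

pH = 3.68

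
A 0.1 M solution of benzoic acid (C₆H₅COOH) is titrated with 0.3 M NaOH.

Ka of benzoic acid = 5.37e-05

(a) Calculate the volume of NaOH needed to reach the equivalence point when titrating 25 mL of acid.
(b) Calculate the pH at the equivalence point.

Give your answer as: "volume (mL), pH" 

moles acid = 0.1 × 25/1000 = 0.0025 mol; V_base = moles/0.3 × 1000 = 8.3 mL. At equivalence only the conjugate base is present: [A⁻] = 0.0025/0.033 = 7.5000e-02 M. Kb = Kw/Ka = 1.86e-10; [OH⁻] = √(Kb × [A⁻]) = 3.7372e-06; pOH = 5.43; pH = 14 - pOH = 8.57.

V = 8.3 mL, pH = 8.57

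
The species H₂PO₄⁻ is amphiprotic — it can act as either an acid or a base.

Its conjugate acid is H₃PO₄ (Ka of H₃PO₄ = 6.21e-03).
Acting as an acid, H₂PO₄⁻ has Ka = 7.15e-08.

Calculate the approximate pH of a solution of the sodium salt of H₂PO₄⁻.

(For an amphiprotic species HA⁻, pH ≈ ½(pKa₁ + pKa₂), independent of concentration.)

pKa₁ = -log(6.21e-03) = 2.21; pKa₂ = -log(7.15e-08) = 7.15. For an amphiprotic species, pH ≈ ½(pKa₁ + pKa₂) = ½(2.21 + 7.15) = 4.68.

pH = 4.68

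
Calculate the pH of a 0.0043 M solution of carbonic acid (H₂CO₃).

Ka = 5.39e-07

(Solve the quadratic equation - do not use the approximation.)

x² + Ka×x - Ka×C = 0. Using quadratic formula: [H⁺] = 4.7874e-05

pH = 4.32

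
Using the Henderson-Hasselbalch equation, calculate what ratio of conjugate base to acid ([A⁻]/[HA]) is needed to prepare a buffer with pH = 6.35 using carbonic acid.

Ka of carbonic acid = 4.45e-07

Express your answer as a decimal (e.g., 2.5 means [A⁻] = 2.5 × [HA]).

pKa = -log(4.45e-07) = 6.3516. pH = pKa + log([A⁻]/[HA]), so log([A⁻]/[HA]) = pH − pKa = 6.35 − 6.3516 = -0.0016. [A⁻]/[HA] = 10^(-0.0016) = 0.996

[A⁻]/[HA] = 0.996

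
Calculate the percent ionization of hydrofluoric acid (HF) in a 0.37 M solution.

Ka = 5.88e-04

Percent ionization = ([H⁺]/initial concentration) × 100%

Using Ka equilibrium: x² + Ka×x - Ka×C = 0. Solving: [H⁺] = 1.4459e-02. Percent = (1.4459e-02/0.37) × 100

Percent ionization = 3.91%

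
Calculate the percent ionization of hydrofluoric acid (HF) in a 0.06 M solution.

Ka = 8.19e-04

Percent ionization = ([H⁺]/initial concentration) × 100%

Using Ka equilibrium: x² + Ka×x - Ka×C = 0. Solving: [H⁺] = 6.6124e-03. Percent = (6.6124e-03/0.06) × 100

Percent ionization = 11%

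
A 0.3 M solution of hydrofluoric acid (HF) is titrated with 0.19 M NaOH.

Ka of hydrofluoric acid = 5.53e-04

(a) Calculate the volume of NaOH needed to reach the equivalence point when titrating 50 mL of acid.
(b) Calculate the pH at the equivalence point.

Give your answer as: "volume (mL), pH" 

moles acid = 0.3 × 50/1000 = 0.015 mol; V_base = moles/0.19 × 1000 = 78.9 mL. At equivalence only the conjugate base is present: [A⁻] = 0.015/0.129 = 1.1633e-01 M. Kb = Kw/Ka = 1.81e-11; [OH⁻] = √(Kb × [A⁻]) = 1.4504e-06; pOH = 5.84; pH = 14 - pOH = 8.16.

V = 78.9 mL, pH = 8.16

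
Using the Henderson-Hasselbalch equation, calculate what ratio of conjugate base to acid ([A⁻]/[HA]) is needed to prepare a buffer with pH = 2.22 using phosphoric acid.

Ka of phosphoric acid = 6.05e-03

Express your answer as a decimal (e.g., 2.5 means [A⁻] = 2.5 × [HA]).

pKa = -log(6.05e-03) = 2.2182. pH = pKa + log([A⁻]/[HA]), so log([A⁻]/[HA]) = pH − pKa = 2.22 − 2.2182 = 0.0018. [A⁻]/[HA] = 10^(0.0018) = 1.00

[A⁻]/[HA] = 1.00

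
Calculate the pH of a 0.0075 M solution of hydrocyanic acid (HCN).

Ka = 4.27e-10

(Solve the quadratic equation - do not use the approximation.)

x² + Ka×x - Ka×C = 0. Using quadratic formula: [H⁺] = 1.7893e-06

pH = 5.75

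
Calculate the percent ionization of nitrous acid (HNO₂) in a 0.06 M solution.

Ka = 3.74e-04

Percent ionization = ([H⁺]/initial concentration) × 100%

Using Ka equilibrium: x² + Ka×x - Ka×C = 0. Solving: [H⁺] = 4.5538e-03. Percent = (4.5538e-03/0.06) × 100

Percent ionization = 7.59%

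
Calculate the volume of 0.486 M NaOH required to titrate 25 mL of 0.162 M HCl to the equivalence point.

At equivalence: moles acid = moles base. moles HCl = 0.162 × 25/1000 = 0.00405 mol. V_base = moles / 0.486 × 1000 = 8.3 mL.

V_{base} = 8.3 mL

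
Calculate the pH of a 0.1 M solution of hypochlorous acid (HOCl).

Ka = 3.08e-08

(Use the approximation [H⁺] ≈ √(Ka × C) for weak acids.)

[H⁺] = √(Ka × C) = √(3.08e-08 × 0.1) = 5.5498e-05. pH = -log(5.5498e-05)

pH = 4.26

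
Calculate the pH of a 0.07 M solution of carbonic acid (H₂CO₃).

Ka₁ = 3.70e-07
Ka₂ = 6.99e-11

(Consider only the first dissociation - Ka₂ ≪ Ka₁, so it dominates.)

First dissociation dominates. From Ka₁ = [H⁺][HA⁻]/[H₂A], x² + Ka₁·x − Ka₁·C = 0 with C = 0.07 M and Ka₁ = 3.70e-07. Solving: [H⁺] = (−Ka₁ + √(Ka₁² + 4·Ka₁·C)) / 2 = 1.6075e-04 M. pH = -log(1.6075e-04) = 3.79.

pH = 3.79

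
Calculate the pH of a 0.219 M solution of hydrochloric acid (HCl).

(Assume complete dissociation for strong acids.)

[H⁺] = 0.219 M for strong acid. pH = -log[H⁺] = -log(0.219)

pH = 0.66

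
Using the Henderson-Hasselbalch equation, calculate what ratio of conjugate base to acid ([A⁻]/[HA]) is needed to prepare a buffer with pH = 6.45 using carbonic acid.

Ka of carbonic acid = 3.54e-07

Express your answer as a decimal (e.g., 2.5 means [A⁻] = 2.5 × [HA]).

pKa = -log(3.54e-07) = 6.4510. pH = pKa + log([A⁻]/[HA]), so log([A⁻]/[HA]) = pH − pKa = 6.45 − 6.4510 = -0.0010. [A⁻]/[HA] = 10^(-0.0010) = 0.998

[A⁻]/[HA] = 0.998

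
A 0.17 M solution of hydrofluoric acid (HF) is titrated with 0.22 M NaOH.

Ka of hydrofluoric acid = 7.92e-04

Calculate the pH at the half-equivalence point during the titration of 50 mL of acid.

At half-equivalence [HA] = [A⁻], so Henderson-Hasselbalch gives pH = pKa = -log(7.92e-04) = 3.10.

pH = pKa = 3.10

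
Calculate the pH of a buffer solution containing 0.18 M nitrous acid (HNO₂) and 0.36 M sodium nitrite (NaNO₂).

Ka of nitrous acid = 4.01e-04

pKa = -log(4.01e-04) = 3.40. pH = pKa + log([A⁻]/[HA]) = 3.40 + log(0.36/0.18)

pH = 3.70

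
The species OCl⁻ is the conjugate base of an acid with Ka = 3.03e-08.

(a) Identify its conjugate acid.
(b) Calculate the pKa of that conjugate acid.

(a) The conjugate acid is formed by adding one H⁺ to OCl⁻, giving HOCl. (b) pKa = -log(Ka) = -log(3.03e-08) = 7.52.

Conjugate acid: HOCl; pK_a = 7.52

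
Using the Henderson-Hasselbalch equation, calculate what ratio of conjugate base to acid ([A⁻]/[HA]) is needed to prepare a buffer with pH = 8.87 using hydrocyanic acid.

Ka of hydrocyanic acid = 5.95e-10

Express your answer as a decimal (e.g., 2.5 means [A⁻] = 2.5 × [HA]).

pKa = -log(5.95e-10) = 9.2255. pH = pKa + log([A⁻]/[HA]), so log([A⁻]/[HA]) = pH − pKa = 8.87 − 9.2255 = -0.3555. [A⁻]/[HA] = 10^(-0.3555) = 0.441

[A⁻]/[HA] = 0.441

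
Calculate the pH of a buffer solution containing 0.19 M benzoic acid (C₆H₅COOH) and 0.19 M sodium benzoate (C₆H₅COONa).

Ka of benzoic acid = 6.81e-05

pKa = -log(6.81e-05) = 4.17. pH = pKa + log([A⁻]/[HA]) = 4.17 + log(0.19/0.19)

pH = 4.17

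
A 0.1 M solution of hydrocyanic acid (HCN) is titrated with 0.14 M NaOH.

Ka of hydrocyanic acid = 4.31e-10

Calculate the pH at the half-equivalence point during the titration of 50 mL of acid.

At half-equivalence [HA] = [A⁻], so Henderson-Hasselbalch gives pH = pKa = -log(4.31e-10) = 9.37.

pH = pKa = 9.37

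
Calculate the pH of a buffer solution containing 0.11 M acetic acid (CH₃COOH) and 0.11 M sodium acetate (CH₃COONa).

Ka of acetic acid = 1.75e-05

pKa = -log(1.75e-05) = 4.76. pH = pKa + log([A⁻]/[HA]) = 4.76 + log(0.11/0.11)

pH = 4.76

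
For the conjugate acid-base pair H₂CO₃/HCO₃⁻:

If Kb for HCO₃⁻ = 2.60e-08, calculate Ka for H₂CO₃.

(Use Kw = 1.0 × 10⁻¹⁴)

For a conjugate pair Ka × Kb = Kw, so Ka = Kw/Kb = 1.0 × 10⁻¹⁴ / 2.60e-08 = 3.85e-07.

K_a = 3.85e-07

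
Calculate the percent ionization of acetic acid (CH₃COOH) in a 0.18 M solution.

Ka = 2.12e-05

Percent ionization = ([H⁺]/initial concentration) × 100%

Using Ka equilibrium: x² + Ka×x - Ka×C = 0. Solving: [H⁺] = 1.9429e-03. Percent = (1.9429e-03/0.18) × 100

Percent ionization = 1.08%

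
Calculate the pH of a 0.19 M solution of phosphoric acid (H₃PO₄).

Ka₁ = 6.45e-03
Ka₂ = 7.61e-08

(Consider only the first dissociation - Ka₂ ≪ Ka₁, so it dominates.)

First dissociation dominates. From Ka₁ = [H⁺][HA⁻]/[H₂A], x² + Ka₁·x − Ka₁·C = 0 with C = 0.19 M and Ka₁ = 6.45e-03. Solving: [H⁺] = (−Ka₁ + √(Ka₁² + 4·Ka₁·C)) / 2 = 3.1930e-02 M. pH = -log(3.1930e-02) = 1.50.

pH = 1.50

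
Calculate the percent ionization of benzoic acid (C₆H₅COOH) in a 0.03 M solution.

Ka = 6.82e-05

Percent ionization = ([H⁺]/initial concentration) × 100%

Using Ka equilibrium: x² + Ka×x - Ka×C = 0. Solving: [H⁺] = 1.3967e-03. Percent = (1.3967e-03/0.03) × 100

Percent ionization = 4.66%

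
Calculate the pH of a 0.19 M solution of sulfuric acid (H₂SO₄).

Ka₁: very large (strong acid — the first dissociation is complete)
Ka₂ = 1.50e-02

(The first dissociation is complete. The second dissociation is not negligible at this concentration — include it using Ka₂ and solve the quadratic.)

First dissociation is complete: [H⁺]₀ = [HSO₄⁻]₀ = C = 0.19 M. Second dissociation HSO₄⁻ ⇌ H⁺ + SO₄²⁻: let x = [SO₄²⁻]. Ka₂ = (C + x)·x / (C − x) = 1.50e-02 → x² + (C + Ka₂)·x − Ka₂·C = 0 → x² + 0.20500·x − 2.850e-03 = 0. x = (−0.20500 + √(0.20500² + 4 × 2.850e-03)) / 2 = 1.3069e-02 M. [H⁺] = C + x = 0.19 + 1.3069e-02 = 2.0307e-01 M. pH = -log(2.0307e-01) = 0.69.

pH = 0.69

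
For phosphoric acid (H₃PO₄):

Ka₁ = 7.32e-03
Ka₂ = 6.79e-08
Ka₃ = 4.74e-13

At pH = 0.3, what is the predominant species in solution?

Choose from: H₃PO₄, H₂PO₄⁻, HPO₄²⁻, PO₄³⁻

pKa₁ = 2.14, pKa₂ = 7.17, pKa₃ = 12.32. For a polyprotic acid the predominant species crosses at each pKa: below pKa_n the protonated form dominates, above it the deprotonated form does. At pH = 0.3, the predominant species is H₃PO₄.

H₃PO₄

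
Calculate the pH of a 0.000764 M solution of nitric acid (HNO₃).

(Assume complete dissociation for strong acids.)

[H⁺] = 0.000764 M for strong acid. pH = -log[H⁺] = -log(0.000764)

pH = 3.12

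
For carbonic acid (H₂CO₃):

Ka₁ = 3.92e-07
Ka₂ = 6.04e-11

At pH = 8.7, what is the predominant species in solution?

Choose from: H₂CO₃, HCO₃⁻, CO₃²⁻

pKa₁ = 6.41, pKa₂ = 10.22. For a polyprotic acid the predominant species crosses at each pKa: below pKa_n the protonated form dominates, above it the deprotonated form does. At pH = 8.7, the predominant species is HCO₃⁻.

HCO₃⁻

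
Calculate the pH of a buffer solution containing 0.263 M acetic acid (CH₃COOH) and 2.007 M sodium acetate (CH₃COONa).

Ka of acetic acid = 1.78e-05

pKa = -log(1.78e-05) = 4.75. pH = pKa + log([A⁻]/[HA]) = 4.75 + log(2.007/0.263)

pH = 5.63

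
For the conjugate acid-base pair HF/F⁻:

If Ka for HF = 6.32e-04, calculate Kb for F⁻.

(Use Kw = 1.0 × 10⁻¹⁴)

For a conjugate pair Ka × Kb = Kw, so Kb = Kw/Ka = 1.0 × 10⁻¹⁴ / 6.32e-04 = 1.58e-11.

K_b = 1.58e-11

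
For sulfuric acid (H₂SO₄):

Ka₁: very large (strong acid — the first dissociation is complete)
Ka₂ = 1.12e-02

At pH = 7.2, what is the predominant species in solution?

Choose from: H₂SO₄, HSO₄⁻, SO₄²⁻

The first dissociation is complete, so H₂SO₄ itself is never the predominant species in water; pKa₂ = -log(1.12e-02) = 1.95. For a polyprotic acid the predominant species crosses at each pKa: below pKa_n the protonated form dominates, above it the deprotonated form does. At pH = 7.2, the predominant species is SO₄²⁻.

SO₄²⁻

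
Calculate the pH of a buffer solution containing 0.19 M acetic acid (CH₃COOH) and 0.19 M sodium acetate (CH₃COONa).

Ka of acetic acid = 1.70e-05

pKa = -log(1.70e-05) = 4.77. pH = pKa + log([A⁻]/[HA]) = 4.77 + log(0.19/0.19)

pH = 4.77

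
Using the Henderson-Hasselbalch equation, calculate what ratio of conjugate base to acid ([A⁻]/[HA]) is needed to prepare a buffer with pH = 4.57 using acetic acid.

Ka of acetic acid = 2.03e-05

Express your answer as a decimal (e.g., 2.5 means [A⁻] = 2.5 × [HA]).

pKa = -log(2.03e-05) = 4.6925. pH = pKa + log([A⁻]/[HA]), so log([A⁻]/[HA]) = pH − pKa = 4.57 − 4.6925 = -0.1225. [A⁻]/[HA] = 10^(-0.1225) = 0.754

[A⁻]/[HA] = 0.754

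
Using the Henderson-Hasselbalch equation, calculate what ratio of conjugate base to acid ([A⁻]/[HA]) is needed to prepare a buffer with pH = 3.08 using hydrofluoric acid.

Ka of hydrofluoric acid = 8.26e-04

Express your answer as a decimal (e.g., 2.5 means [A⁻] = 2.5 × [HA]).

pKa = -log(8.26e-04) = 3.0830. pH = pKa + log([A⁻]/[HA]), so log([A⁻]/[HA]) = pH − pKa = 3.08 − 3.0830 = -0.0030. [A⁻]/[HA] = 10^(-0.0030) = 0.993

[A⁻]/[HA] = 0.993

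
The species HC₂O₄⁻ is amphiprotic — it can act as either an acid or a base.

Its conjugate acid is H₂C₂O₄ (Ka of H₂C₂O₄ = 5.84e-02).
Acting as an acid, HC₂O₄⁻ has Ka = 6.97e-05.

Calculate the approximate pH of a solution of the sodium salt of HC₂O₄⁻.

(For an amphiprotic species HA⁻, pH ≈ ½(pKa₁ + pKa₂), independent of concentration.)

pKa₁ = -log(5.84e-02) = 1.23; pKa₂ = -log(6.97e-05) = 4.16. For an amphiprotic species, pH ≈ ½(pKa₁ + pKa₂) = ½(1.23 + 4.16) = 2.70.

pH = 2.70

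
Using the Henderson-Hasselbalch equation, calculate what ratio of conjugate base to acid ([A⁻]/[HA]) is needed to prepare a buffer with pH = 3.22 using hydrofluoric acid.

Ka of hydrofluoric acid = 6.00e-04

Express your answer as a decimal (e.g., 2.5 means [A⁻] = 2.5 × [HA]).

pKa = -log(6.00e-04) = 3.2218. pH = pKa + log([A⁻]/[HA]), so log([A⁻]/[HA]) = pH − pKa = 3.22 − 3.2218 = -0.0018. [A⁻]/[HA] = 10^(-0.0018) = 0.996

[A⁻]/[HA] = 0.996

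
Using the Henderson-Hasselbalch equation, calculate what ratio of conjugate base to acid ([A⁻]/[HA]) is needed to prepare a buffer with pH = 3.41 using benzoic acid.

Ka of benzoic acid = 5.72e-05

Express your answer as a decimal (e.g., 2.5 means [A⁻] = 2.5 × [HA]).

pKa = -log(5.72e-05) = 4.2426. pH = pKa + log([A⁻]/[HA]), so log([A⁻]/[HA]) = pH − pKa = 3.41 − 4.2426 = -0.8326. [A⁻]/[HA] = 10^(-0.8326) = 0.147

[A⁻]/[HA] = 0.147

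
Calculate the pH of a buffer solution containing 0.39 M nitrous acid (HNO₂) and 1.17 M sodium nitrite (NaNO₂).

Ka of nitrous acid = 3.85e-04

pKa = -log(3.85e-04) = 3.41. pH = pKa + log([A⁻]/[HA]) = 3.41 + log(1.17/0.39)

pH = 3.89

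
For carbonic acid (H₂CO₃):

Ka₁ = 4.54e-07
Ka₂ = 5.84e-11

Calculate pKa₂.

pKa₂ = -log(Ka₂) = -log(5.84e-11) = 10.23.

pK_{a2} = 10.23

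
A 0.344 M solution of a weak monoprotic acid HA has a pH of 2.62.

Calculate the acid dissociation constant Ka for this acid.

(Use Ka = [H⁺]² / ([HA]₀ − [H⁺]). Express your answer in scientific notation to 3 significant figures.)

[H⁺] = 10^(−pH) = 10^(−2.62) = 2.399e-03 M. For HA ⇌ H⁺ + A⁻, Ka = [H⁺][A⁻]/[HA] = [H⁺]² / ([HA]₀ − [H⁺]) = (2.399e-03)² / (0.344 − 2.399e-03) = 1.68e-05.

K_a = 1.68e-05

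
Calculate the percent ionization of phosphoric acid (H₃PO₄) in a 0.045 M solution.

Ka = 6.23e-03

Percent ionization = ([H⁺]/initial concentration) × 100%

Using Ka equilibrium: x² + Ka×x - Ka×C = 0. Solving: [H⁺] = 1.3916e-02. Percent = (1.3916e-02/0.045) × 100

Percent ionization = 30.9%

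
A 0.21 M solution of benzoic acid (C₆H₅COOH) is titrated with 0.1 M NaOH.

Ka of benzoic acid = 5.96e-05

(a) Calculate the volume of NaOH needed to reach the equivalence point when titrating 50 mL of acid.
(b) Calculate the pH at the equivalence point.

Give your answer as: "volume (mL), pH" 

moles acid = 0.21 × 50/1000 = 0.0105 mol; V_base = moles/0.1 × 1000 = 105.0 mL. At equivalence only the conjugate base is present: [A⁻] = 0.0105/0.155 = 6.7742e-02 M. Kb = Kw/Ka = 1.68e-10; [OH⁻] = √(Kb × [A⁻]) = 3.3714e-06; pOH = 5.47; pH = 14 - pOH = 8.53.

V = 105.0 mL, pH = 8.53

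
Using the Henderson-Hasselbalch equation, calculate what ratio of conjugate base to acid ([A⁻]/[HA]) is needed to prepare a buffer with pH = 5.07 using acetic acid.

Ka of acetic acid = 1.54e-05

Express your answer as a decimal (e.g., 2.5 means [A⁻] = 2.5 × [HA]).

pKa = -log(1.54e-05) = 4.8125. pH = pKa + log([A⁻]/[HA]), so log([A⁻]/[HA]) = pH − pKa = 5.07 − 4.8125 = 0.2575. [A⁻]/[HA] = 10^(0.2575) = 1.81

[A⁻]/[HA] = 1.81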